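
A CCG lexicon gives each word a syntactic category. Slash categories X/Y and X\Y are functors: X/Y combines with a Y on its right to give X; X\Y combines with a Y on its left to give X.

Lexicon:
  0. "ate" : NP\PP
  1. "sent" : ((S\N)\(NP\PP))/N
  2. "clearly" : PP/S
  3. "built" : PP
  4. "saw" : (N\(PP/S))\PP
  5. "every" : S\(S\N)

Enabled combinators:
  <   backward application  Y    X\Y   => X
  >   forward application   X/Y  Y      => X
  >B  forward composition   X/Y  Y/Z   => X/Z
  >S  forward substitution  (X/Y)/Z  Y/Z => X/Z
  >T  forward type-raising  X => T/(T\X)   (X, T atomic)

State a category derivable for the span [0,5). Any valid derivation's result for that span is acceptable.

[0,6] S   <
  [0,5] S\N   <
    [0,1] "ate" : NP\PP
    [1,5] (S\N)\(NP\PP)   >
      [1,2] "sent" : ((S\N)\(NP\PP))/N
      [2,5] N   <
        [2,3] "clearly" : PP/S
        [3,5] N\(PP/S)   <
          [3,4] "built" : PP
          [4,5] "saw" : (N\(PP/S))\PP
  [5,6] "every" : S\(S\N)

S\N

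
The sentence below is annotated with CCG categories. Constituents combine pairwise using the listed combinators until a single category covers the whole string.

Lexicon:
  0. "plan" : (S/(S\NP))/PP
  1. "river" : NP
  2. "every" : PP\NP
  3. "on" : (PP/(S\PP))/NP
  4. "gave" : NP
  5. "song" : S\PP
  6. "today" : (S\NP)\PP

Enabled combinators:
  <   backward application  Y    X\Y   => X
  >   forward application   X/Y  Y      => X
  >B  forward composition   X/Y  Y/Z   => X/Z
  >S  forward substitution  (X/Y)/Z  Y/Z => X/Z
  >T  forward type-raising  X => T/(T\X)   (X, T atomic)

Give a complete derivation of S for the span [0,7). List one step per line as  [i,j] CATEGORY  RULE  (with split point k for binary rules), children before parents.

[0,1] (S/(S\NP))/PP  lex  "plan"
[1,2] NP  lex  "river"
[1,2] PP/(PP\NP)  >T
[2,3] PP\NP  lex  "every"
[1,3] PP  >  k=2
[0,3] S/(S\NP)  >  k=1
[3,4] (PP/(S\PP))/NP  lex  "on"
[4,5] NP  lex  "gave"
[3,5] PP/(S\PP)  >  k=4
[5,6] S\PP  lex  "song"
[3,6] PP  >  k=5
[6,7] (S\NP)\PP  lex  "today"
[3,7] S\NP  <  k=6
[0,7] S  >  k=3

[0,7] S   >
  [0,3] S/(S\NP)   >
    [0,1] "plan" : (S/(S\NP))/PP
    [1,3] PP   >
      [1,2] PP/(PP\NP)   >T
        [1,2] "river" : NP
      [2,3] "every" : PP\NP
  [3,7] S\NP   <
    [3,6] PP   >
      [3,5] PP/(S\PP)   >
        [3,4] "on" : (PP/(S\PP))/NP
        [4,5] "gave" : NP
      [5,6] "song" : S\PP
    [6,7] "today" : (S\NP)\PP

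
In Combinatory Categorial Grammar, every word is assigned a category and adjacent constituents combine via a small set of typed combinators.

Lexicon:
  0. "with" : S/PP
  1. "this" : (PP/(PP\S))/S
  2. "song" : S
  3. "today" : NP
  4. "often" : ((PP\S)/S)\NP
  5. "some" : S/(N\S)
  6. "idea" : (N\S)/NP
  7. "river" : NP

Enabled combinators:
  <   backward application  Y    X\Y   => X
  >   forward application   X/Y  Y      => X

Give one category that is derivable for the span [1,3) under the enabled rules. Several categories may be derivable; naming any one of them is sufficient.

[0,8] S   >
  [0,1] "with" : S/PP
  [1,8] PP   >
    [1,3] PP/(PP\S)   >
      [1,2] "this" : (PP/(PP\S))/S
      [2,3] "song" : S
    [3,8] PP\S   >
      [3,5] (PP\S)/S   <
        [3,4] "today" : NP
        [4,5] "often" : ((PP\S)/S)\NP
      [5,8] S   >
        [5,6] "some" : S/(N\S)
        [6,8] N\S   >
          [6,7] "idea" : (N\S)/NP
          [7,8] "river" : NP

PP/(PP\S)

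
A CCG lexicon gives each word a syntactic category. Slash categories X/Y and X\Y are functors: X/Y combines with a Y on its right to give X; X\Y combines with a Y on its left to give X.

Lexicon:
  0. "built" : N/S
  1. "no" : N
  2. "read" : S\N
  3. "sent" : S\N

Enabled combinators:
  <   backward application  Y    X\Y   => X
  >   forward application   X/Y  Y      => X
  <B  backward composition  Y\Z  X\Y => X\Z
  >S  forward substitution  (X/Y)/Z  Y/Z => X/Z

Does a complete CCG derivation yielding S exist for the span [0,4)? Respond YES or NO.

YES

[0,4] S   <
  [0,3] N   >
    [0,1] "built" : N/S
    [1,3] S   <
      [1,2] "no" : N
      [2,3] "read" : S\N
  [3,4] "sent" : S\N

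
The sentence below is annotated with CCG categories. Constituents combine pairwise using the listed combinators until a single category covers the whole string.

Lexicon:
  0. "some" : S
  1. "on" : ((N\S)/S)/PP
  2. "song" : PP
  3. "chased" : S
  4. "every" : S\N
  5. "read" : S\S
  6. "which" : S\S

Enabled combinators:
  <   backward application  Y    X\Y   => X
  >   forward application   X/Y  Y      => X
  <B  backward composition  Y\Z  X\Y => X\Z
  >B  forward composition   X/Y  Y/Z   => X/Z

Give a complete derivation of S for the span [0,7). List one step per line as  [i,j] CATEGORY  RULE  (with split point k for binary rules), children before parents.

[0,7] S   <
  [0,4] N   <
    [0,1] "some" : S
    [1,4] N\S   >
      [1,3] (N\S)/S   >
        [1,2] "on" : ((N\S)/S)/PP
        [2,3] "song" : PP
      [3,4] "chased" : S
  [4,7] S\N   <B
    [4,6] S\N   <B
      [4,5] "every" : S\N
      [5,6] "read" : S\S
    [6,7] "which" : S\S

[0,1] S  lex  "some"
[1,2] ((N\S)/S)/PP  lex  "on"
[2,3] PP  lex  "song"
[1,3] (N\S)/S  >  k=2
[3,4] S  lex  "chased"
[1,4] N\S  >  k=3
[0,4] N  <  k=1
[4,5] S\N  lex  "every"
[5,6] S\S  lex  "read"
[4,6] S\N  <B  k=5
[6,7] S\S  lex  "which"
[4,7] S\N  <B  k=6
[0,7] S  <  k=4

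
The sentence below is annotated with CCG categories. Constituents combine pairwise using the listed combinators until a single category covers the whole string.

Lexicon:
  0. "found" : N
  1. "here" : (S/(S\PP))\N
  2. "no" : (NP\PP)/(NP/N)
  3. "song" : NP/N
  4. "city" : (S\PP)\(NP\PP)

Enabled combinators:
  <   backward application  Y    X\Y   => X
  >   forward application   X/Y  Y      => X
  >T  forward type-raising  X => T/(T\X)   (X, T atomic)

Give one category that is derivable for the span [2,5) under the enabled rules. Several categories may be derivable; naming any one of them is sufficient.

[0,5] S   >
  [0,2] S/(S\PP)   <
    [0,1] "found" : N
    [1,2] "here" : (S/(S\PP))\N
  [2,5] S\PP   <
    [2,4] NP\PP   >
      [2,3] "no" : (NP\PP)/(NP/N)
      [3,4] "song" : NP/N
    [4,5] "city" : (S\PP)\(NP\PP)

S\PP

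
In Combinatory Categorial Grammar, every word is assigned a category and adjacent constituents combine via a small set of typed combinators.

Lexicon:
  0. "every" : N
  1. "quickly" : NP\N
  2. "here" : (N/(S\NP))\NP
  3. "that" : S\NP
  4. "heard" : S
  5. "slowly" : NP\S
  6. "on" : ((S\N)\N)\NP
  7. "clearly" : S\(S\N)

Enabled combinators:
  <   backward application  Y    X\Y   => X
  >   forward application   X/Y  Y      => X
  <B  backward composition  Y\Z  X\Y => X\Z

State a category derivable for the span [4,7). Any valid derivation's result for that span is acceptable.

[0,8] S   <
  [0,7] S\N   <
    [0,4] N   >
      [0,3] N/(S\NP)   <
        [0,2] NP   <
          [0,1] "every" : N
          [1,2] "quickly" : NP\N
        [2,3] "here" : (N/(S\NP))\NP
      [3,4] "that" : S\NP
    [4,7] (S\N)\N   <
      [4,6] NP   <
        [4,5] "heard" : S
        [5,6] "slowly" : NP\S
      [6,7] "on" : ((S\N)\N)\NP
  [7,8] "clearly" : S\(S\N)

(S\N)\N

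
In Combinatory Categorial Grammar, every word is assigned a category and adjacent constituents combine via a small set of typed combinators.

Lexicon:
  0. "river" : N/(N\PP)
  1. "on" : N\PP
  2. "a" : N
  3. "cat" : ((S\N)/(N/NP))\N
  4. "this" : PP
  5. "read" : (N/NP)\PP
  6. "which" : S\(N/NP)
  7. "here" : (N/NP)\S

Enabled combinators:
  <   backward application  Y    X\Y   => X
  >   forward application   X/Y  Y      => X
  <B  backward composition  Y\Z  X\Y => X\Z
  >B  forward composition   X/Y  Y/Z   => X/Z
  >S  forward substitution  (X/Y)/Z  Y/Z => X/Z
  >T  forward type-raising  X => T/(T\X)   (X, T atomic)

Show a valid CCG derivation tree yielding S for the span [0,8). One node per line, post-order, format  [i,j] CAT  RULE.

[0,8] S   <
  [0,2] N   >
    [0,1] "river" : N/(N\PP)
    [1,2] "on" : N\PP
  [2,8] S\N   >
    [2,4] (S\N)/(N/NP)   <
      [2,3] "a" : N
      [3,4] "cat" : ((S\N)/(N/NP))\N
    [4,8] N/NP   <
      [4,7] S   <
        [4,5] "this" : PP
        [5,7] S\PP   <B
          [5,6] "read" : (N/NP)\PP
          [6,7] "which" : S\(N/NP)
      [7,8] "here" : (N/NP)\S

[0,1] N/(N\PP)  lex  "river"
[1,2] N\PP  lex  "on"
[0,2] N  >  k=1
[2,3] N  lex  "a"
[3,4] ((S\N)/(N/NP))\N  lex  "cat"
[2,4] (S\N)/(N/NP)  <  k=3
[4,5] PP  lex  "this"
[5,6] (N/NP)\PP  lex  "read"
[6,7] S\(N/NP)  lex  "which"
[5,7] S\PP  <B  k=6
[4,7] S  <  k=5
[7,8] (N/NP)\S  lex  "here"
[4,8] N/NP  <  k=7
[2,8] S\N  >  k=4
[0,8] S  <  k=2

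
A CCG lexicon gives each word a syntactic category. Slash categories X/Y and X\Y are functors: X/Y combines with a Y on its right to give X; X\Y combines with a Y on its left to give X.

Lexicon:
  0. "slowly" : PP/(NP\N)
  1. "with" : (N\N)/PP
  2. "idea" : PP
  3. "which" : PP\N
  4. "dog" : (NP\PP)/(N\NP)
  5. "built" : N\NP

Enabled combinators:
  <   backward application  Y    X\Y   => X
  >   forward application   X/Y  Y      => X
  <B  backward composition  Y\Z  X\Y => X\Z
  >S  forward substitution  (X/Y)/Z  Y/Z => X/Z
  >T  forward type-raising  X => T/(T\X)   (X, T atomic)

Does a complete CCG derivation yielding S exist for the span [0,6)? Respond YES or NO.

NO

PP/(NP\N) (N\N)/PP PP PP\N (NP\PP)/(N\NP) N\NP
CKY chart[0,6] = {N/(N\PP), NP/(NP\PP), PP, PP/(PP\PP), S/(S\PP)}; S ∉ chart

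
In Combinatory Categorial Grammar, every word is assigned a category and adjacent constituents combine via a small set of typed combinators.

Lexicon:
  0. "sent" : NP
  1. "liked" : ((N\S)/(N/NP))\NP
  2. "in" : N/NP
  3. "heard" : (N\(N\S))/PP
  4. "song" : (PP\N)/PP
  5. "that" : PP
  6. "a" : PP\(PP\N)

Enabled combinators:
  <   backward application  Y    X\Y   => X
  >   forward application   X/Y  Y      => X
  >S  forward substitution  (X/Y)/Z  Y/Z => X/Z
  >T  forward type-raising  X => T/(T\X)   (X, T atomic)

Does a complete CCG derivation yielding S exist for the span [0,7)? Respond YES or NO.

NP ((N\S)/(N/NP))\NP N/NP (N\(N\S))/PP (PP\N)/PP PP PP\(PP\N)
CKY chart[0,7] = {N, N/(N\N), NP/(NP\N), PP/(PP\N), S/(S\N)}; S ∉ chart

NO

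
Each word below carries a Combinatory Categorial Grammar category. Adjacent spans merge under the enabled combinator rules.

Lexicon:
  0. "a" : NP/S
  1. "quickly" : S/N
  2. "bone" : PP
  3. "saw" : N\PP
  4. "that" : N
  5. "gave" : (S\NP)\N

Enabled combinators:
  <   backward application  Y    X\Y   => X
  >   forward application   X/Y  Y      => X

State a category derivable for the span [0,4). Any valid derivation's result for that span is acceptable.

[0,6] S   <
  [0,4] NP   >
    [0,1] "a" : NP/S
    [1,4] S   >
      [1,2] "quickly" : S/N
      [2,4] N   <
        [2,3] "bone" : PP
        [3,4] "saw" : N\PP
  [4,6] S\NP   <
    [4,5] "that" : N
    [5,6] "gave" : (S\NP)\N

NP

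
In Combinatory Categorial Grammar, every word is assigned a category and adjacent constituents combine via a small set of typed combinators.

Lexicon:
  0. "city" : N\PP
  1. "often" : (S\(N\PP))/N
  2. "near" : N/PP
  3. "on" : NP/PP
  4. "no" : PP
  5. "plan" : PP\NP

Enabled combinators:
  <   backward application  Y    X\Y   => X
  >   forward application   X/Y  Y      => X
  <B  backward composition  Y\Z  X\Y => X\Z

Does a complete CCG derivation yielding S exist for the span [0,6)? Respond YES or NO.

YES

[0,6] S   <
  [0,1] "city" : N\PP
  [1,6] S\(N\PP)   >
    [1,2] "often" : (S\(N\PP))/N
    [2,6] N   >
      [2,3] "near" : N/PP
      [3,6] PP   <
        [3,5] NP   >
          [3,4] "on" : NP/PP
          [4,5] "no" : PP
        [5,6] "plan" : PP\NP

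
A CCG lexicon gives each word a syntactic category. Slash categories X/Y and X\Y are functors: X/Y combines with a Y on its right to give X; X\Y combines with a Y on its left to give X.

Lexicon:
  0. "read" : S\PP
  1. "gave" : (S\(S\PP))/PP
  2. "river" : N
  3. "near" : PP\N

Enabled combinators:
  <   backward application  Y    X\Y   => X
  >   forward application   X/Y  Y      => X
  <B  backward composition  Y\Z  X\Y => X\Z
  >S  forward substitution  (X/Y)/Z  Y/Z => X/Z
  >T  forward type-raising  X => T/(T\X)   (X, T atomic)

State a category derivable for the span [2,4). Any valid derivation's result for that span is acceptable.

[0,4] S   <
  [0,1] "read" : S\PP
  [1,4] S\(S\PP)   >
    [1,2] "gave" : (S\(S\PP))/PP
    [2,4] PP   <
      [2,3] "river" : N
      [3,4] "near" : PP\N

PP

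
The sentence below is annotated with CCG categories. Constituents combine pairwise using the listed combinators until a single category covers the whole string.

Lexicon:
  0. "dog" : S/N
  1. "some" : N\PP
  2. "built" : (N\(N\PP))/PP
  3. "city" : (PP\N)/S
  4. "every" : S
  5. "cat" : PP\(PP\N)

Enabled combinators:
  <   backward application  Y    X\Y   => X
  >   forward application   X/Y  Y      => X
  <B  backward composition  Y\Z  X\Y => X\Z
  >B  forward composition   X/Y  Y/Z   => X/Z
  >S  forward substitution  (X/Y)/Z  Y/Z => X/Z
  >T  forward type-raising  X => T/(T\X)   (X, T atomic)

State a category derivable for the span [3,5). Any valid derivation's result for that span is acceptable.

[0,6] S   >
  [0,1] "dog" : S/N
  [1,6] N   <
    [1,2] "some" : N\PP
    [2,6] N\(N\PP)   >
      [2,3] "built" : (N\(N\PP))/PP
      [3,6] PP   <
        [3,5] PP\N   >
          [3,4] "city" : (PP\N)/S
          [4,5] "every" : S
        [5,6] "cat" : PP\(PP\N)

PP\N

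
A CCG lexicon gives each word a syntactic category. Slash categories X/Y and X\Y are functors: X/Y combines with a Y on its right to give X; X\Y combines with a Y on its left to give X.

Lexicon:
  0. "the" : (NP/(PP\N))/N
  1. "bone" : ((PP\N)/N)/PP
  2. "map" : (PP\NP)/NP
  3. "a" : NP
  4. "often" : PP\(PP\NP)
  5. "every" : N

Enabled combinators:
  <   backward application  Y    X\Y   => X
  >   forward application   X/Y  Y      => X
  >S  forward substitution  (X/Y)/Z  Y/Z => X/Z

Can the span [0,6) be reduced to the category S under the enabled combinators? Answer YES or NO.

(NP/(PP\N))/N ((PP\N)/N)/PP (PP\NP)/NP NP PP\(PP\NP) N
CKY chart[0,6] = {NP}; S ∉ chart

NO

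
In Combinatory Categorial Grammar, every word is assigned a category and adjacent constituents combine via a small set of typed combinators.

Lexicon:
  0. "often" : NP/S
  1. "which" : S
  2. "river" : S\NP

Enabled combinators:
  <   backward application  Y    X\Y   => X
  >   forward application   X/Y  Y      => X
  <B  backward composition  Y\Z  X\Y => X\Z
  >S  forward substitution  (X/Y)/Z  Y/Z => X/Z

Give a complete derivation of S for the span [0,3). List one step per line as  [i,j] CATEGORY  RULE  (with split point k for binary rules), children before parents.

[0,1] NP/S  lex  "often"
[1,2] S  lex  "which"
[0,2] NP  >  k=1
[2,3] S\NP  lex  "river"
[0,3] S  <  k=2

[0,3] S   <
  [0,2] NP   >
    [0,1] "often" : NP/S
    [1,2] "which" : S
  [2,3] "river" : S\NP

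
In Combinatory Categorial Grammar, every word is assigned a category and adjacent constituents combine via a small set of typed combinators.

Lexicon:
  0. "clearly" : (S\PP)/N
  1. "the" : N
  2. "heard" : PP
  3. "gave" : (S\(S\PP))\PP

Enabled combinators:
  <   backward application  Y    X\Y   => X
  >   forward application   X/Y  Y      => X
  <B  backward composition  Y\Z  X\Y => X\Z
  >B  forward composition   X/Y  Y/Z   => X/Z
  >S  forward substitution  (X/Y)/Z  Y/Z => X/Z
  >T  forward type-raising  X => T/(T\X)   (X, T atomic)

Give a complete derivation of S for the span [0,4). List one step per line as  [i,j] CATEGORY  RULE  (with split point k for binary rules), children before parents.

[0,1] (S\PP)/N  lex  "clearly"
[1,2] N  lex  "the"
[0,2] S\PP  >  k=1
[2,3] PP  lex  "heard"
[3,4] (S\(S\PP))\PP  lex  "gave"
[2,4] S\(S\PP)  <  k=3
[0,4] S  <  k=2

[0,4] S   <
  [0,2] S\PP   >
    [0,1] "clearly" : (S\PP)/N
    [1,2] "the" : N
  [2,4] S\(S\PP)   <
    [2,3] "heard" : PP
    [3,4] "gave" : (S\(S\PP))\PP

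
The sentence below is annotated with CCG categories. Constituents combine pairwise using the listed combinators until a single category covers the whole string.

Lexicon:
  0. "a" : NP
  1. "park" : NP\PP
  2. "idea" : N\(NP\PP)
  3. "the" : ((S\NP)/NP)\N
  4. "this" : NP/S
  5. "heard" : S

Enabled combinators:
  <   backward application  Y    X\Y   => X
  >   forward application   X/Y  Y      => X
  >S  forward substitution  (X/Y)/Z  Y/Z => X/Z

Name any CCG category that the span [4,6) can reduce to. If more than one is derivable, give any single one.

NP

[0,6] S   <
  [0,1] "a" : NP
  [1,6] S\NP   >
    [1,4] (S\NP)/NP   <
      [1,3] N   <
        [1,2] "park" : NP\PP
        [2,3] "idea" : N\(NP\PP)
      [3,4] "the" : ((S\NP)/NP)\N
    [4,6] NP   >
      [4,5] "this" : NP/S
      [5,6] "heard" : S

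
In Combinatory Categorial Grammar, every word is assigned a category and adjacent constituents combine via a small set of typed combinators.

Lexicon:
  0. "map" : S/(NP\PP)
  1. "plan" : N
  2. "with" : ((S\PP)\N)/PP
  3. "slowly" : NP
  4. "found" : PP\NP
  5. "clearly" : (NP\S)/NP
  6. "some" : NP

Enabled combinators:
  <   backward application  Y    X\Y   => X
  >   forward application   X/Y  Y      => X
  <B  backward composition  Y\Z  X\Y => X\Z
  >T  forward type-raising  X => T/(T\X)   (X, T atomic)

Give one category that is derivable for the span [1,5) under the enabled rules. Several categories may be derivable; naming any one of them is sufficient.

[0,7] S   >
  [0,1] "map" : S/(NP\PP)
  [1,7] NP\PP   <B
    [1,5] S\PP   <
      [1,2] "plan" : N
      [2,5] (S\PP)\N   >
        [2,3] "with" : ((S\PP)\N)/PP
        [3,5] PP   >
          [3,4] PP/(PP\NP)   >T
            [3,4] "slowly" : NP
          [4,5] "found" : PP\NP
    [5,7] NP\S   >
      [5,6] "clearly" : (NP\S)/NP
      [6,7] "some" : NP

S\PP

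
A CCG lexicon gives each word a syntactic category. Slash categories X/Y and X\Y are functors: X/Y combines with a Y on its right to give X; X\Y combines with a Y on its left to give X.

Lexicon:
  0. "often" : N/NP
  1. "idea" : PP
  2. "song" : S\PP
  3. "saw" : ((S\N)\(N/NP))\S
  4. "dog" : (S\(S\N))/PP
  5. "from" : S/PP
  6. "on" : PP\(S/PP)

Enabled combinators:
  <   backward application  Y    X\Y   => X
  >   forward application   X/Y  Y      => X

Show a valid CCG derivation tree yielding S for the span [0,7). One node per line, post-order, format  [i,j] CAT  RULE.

[0,1] N/NP  lex  "often"
[1,2] PP  lex  "idea"
[2,3] S\PP  lex  "song"
[1,3] S  <  k=2
[3,4] ((S\N)\(N/NP))\S  lex  "saw"
[1,4] (S\N)\(N/NP)  <  k=3
[0,4] S\N  <  k=1
[4,5] (S\(S\N))/PP  lex  "dog"
[5,6] S/PP  lex  "from"
[6,7] PP\(S/PP)  lex  "on"
[5,7] PP  <  k=6
[4,7] S\(S\N)  >  k=5
[0,7] S  <  k=4

[0,7] S   <
  [0,4] S\N   <
    [0,1] "often" : N/NP
    [1,4] (S\N)\(N/NP)   <
      [1,3] S   <
        [1,2] "idea" : PP
        [2,3] "song" : S\PP
      [3,4] "saw" : ((S\N)\(N/NP))\S
  [4,7] S\(S\N)   >
    [4,5] "dog" : (S\(S\N))/PP
    [5,7] PP   <
      [5,6] "from" : S/PP
      [6,7] "on" : PP\(S/PP)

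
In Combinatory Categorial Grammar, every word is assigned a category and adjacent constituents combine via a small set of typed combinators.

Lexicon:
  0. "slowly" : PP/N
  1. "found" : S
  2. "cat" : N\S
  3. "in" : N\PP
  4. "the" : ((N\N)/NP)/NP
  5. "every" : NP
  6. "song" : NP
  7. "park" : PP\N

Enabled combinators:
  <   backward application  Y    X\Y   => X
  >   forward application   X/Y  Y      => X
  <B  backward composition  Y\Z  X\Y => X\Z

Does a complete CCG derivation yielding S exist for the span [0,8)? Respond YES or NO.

PP/N S N\S N\PP ((N\N)/NP)/NP NP NP PP\N
CKY chart[0,8] = {PP}; S ∉ chart

NO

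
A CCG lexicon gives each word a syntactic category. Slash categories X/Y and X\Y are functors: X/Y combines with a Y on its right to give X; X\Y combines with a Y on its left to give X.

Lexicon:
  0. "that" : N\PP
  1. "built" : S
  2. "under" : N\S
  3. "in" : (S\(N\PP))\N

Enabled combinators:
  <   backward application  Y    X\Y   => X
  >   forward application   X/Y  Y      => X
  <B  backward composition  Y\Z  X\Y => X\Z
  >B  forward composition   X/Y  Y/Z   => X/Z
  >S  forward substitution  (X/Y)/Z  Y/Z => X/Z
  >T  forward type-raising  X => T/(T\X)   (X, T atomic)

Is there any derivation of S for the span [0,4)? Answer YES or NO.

[0,4] S   <
  [0,1] "that" : N\PP
  [1,4] S\(N\PP)   <
    [1,3] N   <
      [1,2] "built" : S
      [2,3] "under" : N\S
    [3,4] "in" : (S\(N\PP))\N

YES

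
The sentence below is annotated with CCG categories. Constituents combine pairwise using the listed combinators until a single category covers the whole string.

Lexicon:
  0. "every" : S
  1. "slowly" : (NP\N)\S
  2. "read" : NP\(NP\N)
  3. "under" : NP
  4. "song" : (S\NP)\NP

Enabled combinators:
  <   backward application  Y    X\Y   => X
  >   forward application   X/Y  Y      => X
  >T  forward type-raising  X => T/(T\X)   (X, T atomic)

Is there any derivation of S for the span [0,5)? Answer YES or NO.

[0,5] S   <
  [0,3] NP   <
    [0,2] NP\N   <
      [0,1] "every" : S
      [1,2] "slowly" : (NP\N)\S
    [2,3] "read" : NP\(NP\N)
  [3,5] S\NP   <
    [3,4] "under" : NP
    [4,5] "song" : (S\NP)\NP

YES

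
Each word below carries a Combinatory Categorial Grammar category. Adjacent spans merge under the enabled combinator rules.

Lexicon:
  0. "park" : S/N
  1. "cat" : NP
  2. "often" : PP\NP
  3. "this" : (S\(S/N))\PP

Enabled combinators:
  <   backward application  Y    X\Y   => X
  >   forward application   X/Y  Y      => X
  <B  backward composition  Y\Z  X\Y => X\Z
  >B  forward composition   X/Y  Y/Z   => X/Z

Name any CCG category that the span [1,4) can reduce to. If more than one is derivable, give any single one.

S\(S/N)

[0,4] S   <
  [0,1] "park" : S/N
  [1,4] S\(S/N)   <
    [1,3] PP   <
      [1,2] "cat" : NP
      [2,3] "often" : PP\NP
    [3,4] "this" : (S\(S/N))\PP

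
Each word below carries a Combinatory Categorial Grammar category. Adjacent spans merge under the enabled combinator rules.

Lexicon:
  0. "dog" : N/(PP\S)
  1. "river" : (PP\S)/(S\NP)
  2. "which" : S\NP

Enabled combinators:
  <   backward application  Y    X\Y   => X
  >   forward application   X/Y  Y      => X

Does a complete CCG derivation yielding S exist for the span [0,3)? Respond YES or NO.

NO

N/(PP\S) (PP\S)/(S\NP) S\NP
CKY chart[0,3] = {N}; S ∉ chart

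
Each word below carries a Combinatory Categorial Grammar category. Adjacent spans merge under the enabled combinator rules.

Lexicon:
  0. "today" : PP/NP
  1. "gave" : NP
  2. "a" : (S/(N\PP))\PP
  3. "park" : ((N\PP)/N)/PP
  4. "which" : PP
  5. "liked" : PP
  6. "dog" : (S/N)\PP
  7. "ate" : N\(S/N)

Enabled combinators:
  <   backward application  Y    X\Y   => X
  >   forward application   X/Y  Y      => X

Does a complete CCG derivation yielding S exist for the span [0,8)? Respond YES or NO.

YES

[0,8] S   >
  [0,3] S/(N\PP)   <
    [0,2] PP   >
      [0,1] "today" : PP/NP
      [1,2] "gave" : NP
    [2,3] "a" : (S/(N\PP))\PP
  [3,8] N\PP   >
    [3,5] (N\PP)/N   >
      [3,4] "park" : ((N\PP)/N)/PP
      [4,5] "which" : PP
    [5,8] N   <
      [5,7] S/N   <
        [5,6] "liked" : PP
        [6,7] "dog" : (S/N)\PP
      [7,8] "ate" : N\(S/N)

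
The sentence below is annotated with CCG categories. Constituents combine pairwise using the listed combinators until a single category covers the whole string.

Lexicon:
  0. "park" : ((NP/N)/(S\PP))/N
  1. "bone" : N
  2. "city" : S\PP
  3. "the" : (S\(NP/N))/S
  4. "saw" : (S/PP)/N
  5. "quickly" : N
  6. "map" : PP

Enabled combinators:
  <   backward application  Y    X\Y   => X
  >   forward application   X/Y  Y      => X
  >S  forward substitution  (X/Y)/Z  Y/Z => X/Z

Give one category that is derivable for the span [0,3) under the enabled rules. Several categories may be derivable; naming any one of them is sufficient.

NP/N

[0,7] S   <
  [0,3] NP/N   >
    [0,2] (NP/N)/(S\PP)   >
      [0,1] "park" : ((NP/N)/(S\PP))/N
      [1,2] "bone" : N
    [2,3] "city" : S\PP
  [3,7] S\(NP/N)   >
    [3,4] "the" : (S\(NP/N))/S
    [4,7] S   >
      [4,6] S/PP   >
        [4,5] "saw" : (S/PP)/N
        [5,6] "quickly" : N
      [6,7] "map" : PP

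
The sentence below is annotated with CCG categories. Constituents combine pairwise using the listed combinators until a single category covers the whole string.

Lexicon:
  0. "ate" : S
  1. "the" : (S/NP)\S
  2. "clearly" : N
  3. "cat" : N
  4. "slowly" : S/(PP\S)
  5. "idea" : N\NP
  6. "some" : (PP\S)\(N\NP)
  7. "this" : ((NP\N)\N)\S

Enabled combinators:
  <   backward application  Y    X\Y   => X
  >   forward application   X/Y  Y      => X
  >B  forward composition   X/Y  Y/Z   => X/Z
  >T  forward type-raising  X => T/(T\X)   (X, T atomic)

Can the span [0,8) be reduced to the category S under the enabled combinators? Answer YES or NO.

[0,8] S   >
  [0,2] S/NP   <
    [0,1] "ate" : S
    [1,2] "the" : (S/NP)\S
  [2,8] NP   <
    [2,3] "clearly" : N
    [3,8] NP\N   <
      [3,4] "cat" : N
      [4,8] (NP\N)\N   <
        [4,7] S   >
          [4,5] "slowly" : S/(PP\S)
          [5,7] PP\S   <
            [5,6] "idea" : N\NP
            [6,7] "some" : (PP\S)\(N\NP)
        [7,8] "this" : ((NP\N)\N)\S

YES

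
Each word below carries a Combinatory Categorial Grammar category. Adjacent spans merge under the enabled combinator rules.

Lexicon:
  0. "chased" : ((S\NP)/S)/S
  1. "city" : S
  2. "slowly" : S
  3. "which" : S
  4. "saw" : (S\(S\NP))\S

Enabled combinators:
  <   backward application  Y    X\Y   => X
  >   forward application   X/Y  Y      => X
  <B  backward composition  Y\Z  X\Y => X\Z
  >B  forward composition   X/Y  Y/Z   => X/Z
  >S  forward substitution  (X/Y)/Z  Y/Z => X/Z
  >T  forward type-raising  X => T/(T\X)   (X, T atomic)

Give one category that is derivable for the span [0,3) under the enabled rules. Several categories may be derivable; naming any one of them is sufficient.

[0,5] S   <
  [0,3] S\NP   >
    [0,2] (S\NP)/S   >
      [0,1] "chased" : ((S\NP)/S)/S
      [1,2] "city" : S
    [2,3] "slowly" : S
  [3,5] S\(S\NP)   <
    [3,4] "which" : S
    [4,5] "saw" : (S\(S\NP))\S

S\NP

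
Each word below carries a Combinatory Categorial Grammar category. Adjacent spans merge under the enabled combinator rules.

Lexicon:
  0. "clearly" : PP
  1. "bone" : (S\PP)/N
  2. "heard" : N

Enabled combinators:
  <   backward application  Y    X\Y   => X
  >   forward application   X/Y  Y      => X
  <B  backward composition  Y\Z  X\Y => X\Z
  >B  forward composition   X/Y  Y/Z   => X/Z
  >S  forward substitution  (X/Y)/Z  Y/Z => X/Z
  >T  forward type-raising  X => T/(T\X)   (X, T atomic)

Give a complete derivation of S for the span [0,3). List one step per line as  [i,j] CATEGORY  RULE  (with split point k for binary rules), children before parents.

[0,3] S   >
  [0,1] S/(S\PP)   >T
    [0,1] "clearly" : PP
  [1,3] S\PP   >
    [1,2] "bone" : (S\PP)/N
    [2,3] "heard" : N

[0,1] PP  lex  "clearly"
[0,1] S/(S\PP)  >T
[1,2] (S\PP)/N  lex  "bone"
[2,3] N  lex  "heard"
[1,3] S\PP  >  k=2
[0,3] S  >  k=1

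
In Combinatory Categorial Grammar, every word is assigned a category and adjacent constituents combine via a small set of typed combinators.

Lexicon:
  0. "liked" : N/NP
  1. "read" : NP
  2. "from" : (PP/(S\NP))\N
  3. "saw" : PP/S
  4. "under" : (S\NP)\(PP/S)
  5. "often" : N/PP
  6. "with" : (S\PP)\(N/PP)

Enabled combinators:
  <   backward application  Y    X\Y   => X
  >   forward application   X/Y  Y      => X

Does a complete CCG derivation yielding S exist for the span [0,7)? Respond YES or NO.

[0,7] S   <
  [0,5] PP   >
    [0,3] PP/(S\NP)   <
      [0,2] N   >
        [0,1] "liked" : N/NP
        [1,2] "read" : NP
      [2,3] "from" : (PP/(S\NP))\N
    [3,5] S\NP   <
      [3,4] "saw" : PP/S
      [4,5] "under" : (S\NP)\(PP/S)
  [5,7] S\PP   <
    [5,6] "often" : N/PP
    [6,7] "with" : (S\PP)\(N/PP)

YES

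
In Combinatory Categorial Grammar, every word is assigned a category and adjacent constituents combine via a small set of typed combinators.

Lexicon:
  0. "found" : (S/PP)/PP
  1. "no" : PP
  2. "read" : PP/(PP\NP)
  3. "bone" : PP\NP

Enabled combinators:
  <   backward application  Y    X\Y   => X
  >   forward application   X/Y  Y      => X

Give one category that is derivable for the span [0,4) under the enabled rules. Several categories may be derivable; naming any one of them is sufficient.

S

[0,4] S   >
  [0,2] S/PP   >
    [0,1] "found" : (S/PP)/PP
    [1,2] "no" : PP
  [2,4] PP   >
    [2,3] "read" : PP/(PP\NP)
    [3,4] "bone" : PP\NP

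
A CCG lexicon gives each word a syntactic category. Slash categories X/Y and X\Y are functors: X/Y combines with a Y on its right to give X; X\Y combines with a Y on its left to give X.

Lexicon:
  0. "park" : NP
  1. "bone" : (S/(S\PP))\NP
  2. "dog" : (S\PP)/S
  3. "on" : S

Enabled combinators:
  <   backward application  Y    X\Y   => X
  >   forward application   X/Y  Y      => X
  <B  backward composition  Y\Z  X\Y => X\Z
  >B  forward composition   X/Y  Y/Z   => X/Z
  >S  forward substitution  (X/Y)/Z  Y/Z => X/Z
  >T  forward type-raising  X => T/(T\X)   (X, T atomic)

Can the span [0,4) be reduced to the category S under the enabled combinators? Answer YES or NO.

YES

[0,4] S   >
  [0,2] S/(S\PP)   <
    [0,1] "park" : NP
    [1,2] "bone" : (S/(S\PP))\NP
  [2,4] S\PP   >
    [2,3] "dog" : (S\PP)/S
    [3,4] "on" : S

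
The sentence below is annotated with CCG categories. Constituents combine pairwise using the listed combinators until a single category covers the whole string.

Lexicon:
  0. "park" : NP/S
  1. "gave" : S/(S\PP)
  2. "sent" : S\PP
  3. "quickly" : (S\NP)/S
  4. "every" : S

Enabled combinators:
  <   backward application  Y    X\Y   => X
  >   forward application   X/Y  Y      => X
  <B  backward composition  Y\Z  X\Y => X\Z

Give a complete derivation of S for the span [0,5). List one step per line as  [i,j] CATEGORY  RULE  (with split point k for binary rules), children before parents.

[0,1] NP/S  lex  "park"
[1,2] S/(S\PP)  lex  "gave"
[2,3] S\PP  lex  "sent"
[1,3] S  >  k=2
[0,3] NP  >  k=1
[3,4] (S\NP)/S  lex  "quickly"
[4,5] S  lex  "every"
[3,5] S\NP  >  k=4
[0,5] S  <  k=3

[0,5] S   <
  [0,3] NP   >
    [0,1] "park" : NP/S
    [1,3] S   >
      [1,2] "gave" : S/(S\PP)
      [2,3] "sent" : S\PP
  [3,5] S\NP   >
    [3,4] "quickly" : (S\NP)/S
    [4,5] "every" : S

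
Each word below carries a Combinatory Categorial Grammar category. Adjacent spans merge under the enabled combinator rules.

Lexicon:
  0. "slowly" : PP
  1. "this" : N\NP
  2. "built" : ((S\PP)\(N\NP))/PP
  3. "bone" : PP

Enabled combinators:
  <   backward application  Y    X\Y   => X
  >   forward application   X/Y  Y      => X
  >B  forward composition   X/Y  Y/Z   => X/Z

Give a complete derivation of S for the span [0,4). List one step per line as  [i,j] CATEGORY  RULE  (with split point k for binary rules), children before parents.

[0,4] S   <
  [0,1] "slowly" : PP
  [1,4] S\PP   <
    [1,2] "this" : N\NP
    [2,4] (S\PP)\(N\NP)   >
      [2,3] "built" : ((S\PP)\(N\NP))/PP
      [3,4] "bone" : PP

[0,1] PP  lex  "slowly"
[1,2] N\NP  lex  "this"
[2,3] ((S\PP)\(N\NP))/PP  lex  "built"
[3,4] PP  lex  "bone"
[2,4] (S\PP)\(N\NP)  >  k=3
[1,4] S\PP  <  k=2
[0,4] S  <  k=1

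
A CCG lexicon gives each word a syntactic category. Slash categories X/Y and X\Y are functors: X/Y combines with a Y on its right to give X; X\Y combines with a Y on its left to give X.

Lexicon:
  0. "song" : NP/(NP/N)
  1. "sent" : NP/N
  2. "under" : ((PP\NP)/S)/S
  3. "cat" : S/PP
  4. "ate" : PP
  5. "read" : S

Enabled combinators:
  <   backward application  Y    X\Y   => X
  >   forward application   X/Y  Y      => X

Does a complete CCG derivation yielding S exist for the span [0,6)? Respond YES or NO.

NP/(NP/N) NP/N ((PP\NP)/S)/S S/PP PP S
CKY chart[0,6] = {PP}; S ∉ chart

NO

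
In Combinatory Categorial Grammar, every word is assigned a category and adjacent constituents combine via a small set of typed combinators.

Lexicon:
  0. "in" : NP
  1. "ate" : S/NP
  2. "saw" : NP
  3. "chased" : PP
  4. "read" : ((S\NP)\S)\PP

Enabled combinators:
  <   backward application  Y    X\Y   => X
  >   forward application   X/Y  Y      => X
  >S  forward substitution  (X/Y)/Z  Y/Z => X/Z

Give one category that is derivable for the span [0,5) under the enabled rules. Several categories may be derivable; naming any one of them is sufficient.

[0,5] S   <
  [0,1] "in" : NP
  [1,5] S\NP   <
    [1,3] S   >
      [1,2] "ate" : S/NP
      [2,3] "saw" : NP
    [3,5] (S\NP)\S   <
      [3,4] "chased" : PP
      [4,5] "read" : ((S\NP)\S)\PP

S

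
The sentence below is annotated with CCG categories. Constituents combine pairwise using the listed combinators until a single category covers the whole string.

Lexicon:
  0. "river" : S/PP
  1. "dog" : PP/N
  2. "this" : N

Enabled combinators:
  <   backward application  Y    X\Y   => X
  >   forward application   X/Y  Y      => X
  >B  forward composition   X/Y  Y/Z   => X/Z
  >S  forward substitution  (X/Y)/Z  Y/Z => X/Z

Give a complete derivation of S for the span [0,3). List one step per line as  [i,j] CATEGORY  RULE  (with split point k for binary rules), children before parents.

[0,1] S/PP  lex  "river"
[1,2] PP/N  lex  "dog"
[2,3] N  lex  "this"
[1,3] PP  >  k=2
[0,3] S  >  k=1

[0,3] S   >
  [0,1] "river" : S/PP
  [1,3] PP   >
    [1,2] "dog" : PP/N
    [2,3] "this" : N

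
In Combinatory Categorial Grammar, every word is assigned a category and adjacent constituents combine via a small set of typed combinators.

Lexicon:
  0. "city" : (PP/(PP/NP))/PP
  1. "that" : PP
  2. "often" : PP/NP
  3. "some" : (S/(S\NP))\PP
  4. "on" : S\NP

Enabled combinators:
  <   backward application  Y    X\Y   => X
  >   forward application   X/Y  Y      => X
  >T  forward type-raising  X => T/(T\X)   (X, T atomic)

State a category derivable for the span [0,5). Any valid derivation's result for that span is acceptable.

S

[0,5] S   >
  [0,4] S/(S\NP)   <
    [0,3] PP   >
      [0,2] PP/(PP/NP)   >
        [0,1] "city" : (PP/(PP/NP))/PP
        [1,2] "that" : PP
      [2,3] "often" : PP/NP
    [3,4] "some" : (S/(S\NP))\PP
  [4,5] "on" : S\NP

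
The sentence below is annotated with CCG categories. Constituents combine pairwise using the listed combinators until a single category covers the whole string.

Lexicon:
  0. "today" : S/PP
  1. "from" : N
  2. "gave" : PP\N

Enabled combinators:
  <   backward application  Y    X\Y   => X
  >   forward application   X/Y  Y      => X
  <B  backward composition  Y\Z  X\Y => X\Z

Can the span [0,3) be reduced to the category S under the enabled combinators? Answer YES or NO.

[0,3] S   >
  [0,1] "today" : S/PP
  [1,3] PP   <
    [1,2] "from" : N
    [2,3] "gave" : PP\N

YES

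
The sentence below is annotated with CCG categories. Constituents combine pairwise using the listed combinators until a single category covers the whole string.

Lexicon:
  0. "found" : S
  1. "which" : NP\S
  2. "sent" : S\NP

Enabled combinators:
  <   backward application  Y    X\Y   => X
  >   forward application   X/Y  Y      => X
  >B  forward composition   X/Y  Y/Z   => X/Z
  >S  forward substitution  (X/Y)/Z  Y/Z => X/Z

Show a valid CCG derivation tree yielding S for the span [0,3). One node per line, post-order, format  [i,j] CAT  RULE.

[0,3] S   <
  [0,2] NP   <
    [0,1] "found" : S
    [1,2] "which" : NP\S
  [2,3] "sent" : S\NP

[0,1] S  lex  "found"
[1,2] NP\S  lex  "which"
[0,2] NP  <  k=1
[2,3] S\NP  lex  "sent"
[0,3] S  <  k=2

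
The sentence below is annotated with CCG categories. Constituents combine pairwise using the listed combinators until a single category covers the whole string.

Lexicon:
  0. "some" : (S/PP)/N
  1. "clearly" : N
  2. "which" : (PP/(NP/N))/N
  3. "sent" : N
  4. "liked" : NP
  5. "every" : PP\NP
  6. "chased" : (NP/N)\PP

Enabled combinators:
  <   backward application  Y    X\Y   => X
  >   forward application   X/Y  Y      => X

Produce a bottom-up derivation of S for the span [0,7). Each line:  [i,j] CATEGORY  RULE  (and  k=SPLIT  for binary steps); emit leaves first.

[0,1] (S/PP)/N  lex  "some"
[1,2] N  lex  "clearly"
[0,2] S/PP  >  k=1
[2,3] (PP/(NP/N))/N  lex  "which"
[3,4] N  lex  "sent"
[2,4] PP/(NP/N)  >  k=3
[4,5] NP  lex  "liked"
[5,6] PP\NP  lex  "every"
[4,6] PP  <  k=5
[6,7] (NP/N)\PP  lex  "chased"
[4,7] NP/N  <  k=6
[2,7] PP  >  k=4
[0,7] S  >  k=2

[0,7] S   >
  [0,2] S/PP   >
    [0,1] "some" : (S/PP)/N
    [1,2] "clearly" : N
  [2,7] PP   >
    [2,4] PP/(NP/N)   >
      [2,3] "which" : (PP/(NP/N))/N
      [3,4] "sent" : N
    [4,7] NP/N   <
      [4,6] PP   <
        [4,5] "liked" : NP
        [5,6] "every" : PP\NP
      [6,7] "chased" : (NP/N)\PP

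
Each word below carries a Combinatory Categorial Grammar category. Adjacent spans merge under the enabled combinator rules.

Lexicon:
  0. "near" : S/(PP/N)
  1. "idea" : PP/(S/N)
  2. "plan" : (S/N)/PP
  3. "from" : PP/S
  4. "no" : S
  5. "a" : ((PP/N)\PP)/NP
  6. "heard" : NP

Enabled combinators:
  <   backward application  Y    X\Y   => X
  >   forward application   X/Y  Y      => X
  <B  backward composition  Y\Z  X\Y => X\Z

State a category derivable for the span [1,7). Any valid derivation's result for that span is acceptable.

PP/N

[0,7] S   >
  [0,1] "near" : S/(PP/N)
  [1,7] PP/N   <
    [1,5] PP   >
      [1,2] "idea" : PP/(S/N)
      [2,5] S/N   >
        [2,3] "plan" : (S/N)/PP
        [3,5] PP   >
          [3,4] "from" : PP/S
          [4,5] "no" : S
    [5,7] (PP/N)\PP   >
      [5,6] "a" : ((PP/N)\PP)/NP
      [6,7] "heard" : NP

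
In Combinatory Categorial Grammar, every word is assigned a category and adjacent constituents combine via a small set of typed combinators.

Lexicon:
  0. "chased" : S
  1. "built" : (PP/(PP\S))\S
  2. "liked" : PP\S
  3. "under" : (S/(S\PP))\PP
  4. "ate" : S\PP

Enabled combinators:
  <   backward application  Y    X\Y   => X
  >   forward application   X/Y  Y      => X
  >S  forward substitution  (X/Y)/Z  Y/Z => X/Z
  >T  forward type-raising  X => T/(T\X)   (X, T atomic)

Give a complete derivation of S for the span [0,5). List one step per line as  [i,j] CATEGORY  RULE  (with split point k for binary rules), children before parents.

[0,5] S   >
  [0,4] S/(S\PP)   <
    [0,3] PP   >
      [0,2] PP/(PP\S)   <
        [0,1] "chased" : S
        [1,2] "built" : (PP/(PP\S))\S
      [2,3] "liked" : PP\S
    [3,4] "under" : (S/(S\PP))\PP
  [4,5] "ate" : S\PP

[0,1] S  lex  "chased"
[1,2] (PP/(PP\S))\S  lex  "built"
[0,2] PP/(PP\S)  <  k=1
[2,3] PP\S  lex  "liked"
[0,3] PP  >  k=2
[3,4] (S/(S\PP))\PP  lex  "under"
[0,4] S/(S\PP)  <  k=3
[4,5] S\PP  lex  "ate"
[0,5] S  >  k=4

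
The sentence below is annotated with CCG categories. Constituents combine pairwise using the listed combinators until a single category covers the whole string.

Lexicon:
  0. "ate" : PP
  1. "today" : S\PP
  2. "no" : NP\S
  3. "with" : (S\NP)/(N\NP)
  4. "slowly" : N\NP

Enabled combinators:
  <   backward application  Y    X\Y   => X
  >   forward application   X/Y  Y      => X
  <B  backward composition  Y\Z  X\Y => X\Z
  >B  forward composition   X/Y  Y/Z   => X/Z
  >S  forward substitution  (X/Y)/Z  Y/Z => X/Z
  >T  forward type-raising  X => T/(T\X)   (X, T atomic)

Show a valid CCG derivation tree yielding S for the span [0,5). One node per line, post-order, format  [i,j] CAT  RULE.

[0,5] S   <
  [0,3] NP   <
    [0,2] S   <
      [0,1] "ate" : PP
      [1,2] "today" : S\PP
    [2,3] "no" : NP\S
  [3,5] S\NP   >
    [3,4] "with" : (S\NP)/(N\NP)
    [4,5] "slowly" : N\NP

[0,1] PP  lex  "ate"
[1,2] S\PP  lex  "today"
[0,2] S  <  k=1
[2,3] NP\S  lex  "no"
[0,3] NP  <  k=2
[3,4] (S\NP)/(N\NP)  lex  "with"
[4,5] N\NP  lex  "slowly"
[3,5] S\NP  >  k=4
[0,5] S  <  k=3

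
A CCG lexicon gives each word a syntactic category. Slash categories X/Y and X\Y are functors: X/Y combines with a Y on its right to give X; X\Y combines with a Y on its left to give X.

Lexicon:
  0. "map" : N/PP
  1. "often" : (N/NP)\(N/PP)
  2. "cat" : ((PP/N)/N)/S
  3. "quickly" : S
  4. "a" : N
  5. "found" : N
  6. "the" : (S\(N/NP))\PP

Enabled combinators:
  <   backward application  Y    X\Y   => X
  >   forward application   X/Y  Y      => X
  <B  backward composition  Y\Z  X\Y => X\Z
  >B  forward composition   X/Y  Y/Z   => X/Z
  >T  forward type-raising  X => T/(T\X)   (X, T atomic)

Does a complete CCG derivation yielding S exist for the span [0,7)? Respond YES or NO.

[0,7] S   <
  [0,2] N/NP   <
    [0,1] "map" : N/PP
    [1,2] "often" : (N/NP)\(N/PP)
  [2,7] S\(N/NP)   <
    [2,6] PP   >
      [2,5] PP/N   >
        [2,4] (PP/N)/N   >
          [2,3] "cat" : ((PP/N)/N)/S
          [3,4] "quickly" : S
        [4,5] "a" : N
      [5,6] "found" : N
    [6,7] "the" : (S\(N/NP))\PP

YES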